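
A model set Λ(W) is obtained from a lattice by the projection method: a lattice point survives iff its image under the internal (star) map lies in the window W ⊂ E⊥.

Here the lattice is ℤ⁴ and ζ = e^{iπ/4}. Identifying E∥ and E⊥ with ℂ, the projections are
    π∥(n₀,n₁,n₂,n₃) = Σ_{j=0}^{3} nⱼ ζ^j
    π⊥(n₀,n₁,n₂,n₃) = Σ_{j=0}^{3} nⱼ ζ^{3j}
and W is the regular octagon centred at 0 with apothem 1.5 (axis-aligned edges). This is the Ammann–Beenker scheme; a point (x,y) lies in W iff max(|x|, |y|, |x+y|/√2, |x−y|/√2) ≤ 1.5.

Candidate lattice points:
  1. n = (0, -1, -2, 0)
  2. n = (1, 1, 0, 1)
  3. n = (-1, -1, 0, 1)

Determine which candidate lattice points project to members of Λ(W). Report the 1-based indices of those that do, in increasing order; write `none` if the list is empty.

With ζ = e^{iπ/4} the internal vectors are ζ^0,ζ^3,ζ^6,ζ^9.
#1 (0, -1, -2, 0): internal (0.707107, 1.292893); octagon support 1.414214 vs apothem 1.5 → ∈ W
#2 (1, 1, 0, 1): internal (1.000000, 1.414214); octagon support 1.707107 vs apothem 1.5 → ∉ W
#3 (-1, -1, 0, 1): internal (0.414214, 0.000000); octagon support 0.414214 vs apothem 1.5 → ∈ W

1, 3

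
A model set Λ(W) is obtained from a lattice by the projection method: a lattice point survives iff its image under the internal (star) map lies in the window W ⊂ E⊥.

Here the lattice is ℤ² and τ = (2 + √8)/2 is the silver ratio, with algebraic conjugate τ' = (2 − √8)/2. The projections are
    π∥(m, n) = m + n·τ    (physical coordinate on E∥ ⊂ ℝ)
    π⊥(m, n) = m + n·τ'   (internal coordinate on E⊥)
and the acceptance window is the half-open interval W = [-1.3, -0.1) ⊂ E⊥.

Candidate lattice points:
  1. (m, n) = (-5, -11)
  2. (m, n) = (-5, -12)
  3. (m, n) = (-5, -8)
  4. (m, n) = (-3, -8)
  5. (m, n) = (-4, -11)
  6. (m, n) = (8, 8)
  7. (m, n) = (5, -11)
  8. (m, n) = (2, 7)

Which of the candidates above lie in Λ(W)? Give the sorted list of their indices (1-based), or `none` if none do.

1, 8

Compute τ' = (2−√8)/2 = -0.414214, so π⊥(m,n) = m -0.414214·n.
[1] lift (-5,-11): star map gives -0.443651; window check -1.3 ≤ -0.443651 < -0.1 is true → IN Λ
[2] lift (-5,-12): star map gives -0.029437; window check -1.3 ≤ -0.029437 < -0.1 is false → out
[3] lift (-5,-8): star map gives -1.686292; window check -1.3 ≤ -1.686292 < -0.1 is false → out
[4] lift (-3,-8): star map gives 0.313708; window check -1.3 ≤ 0.313708 < -0.1 is false → out
[5] lift (-4,-11): star map gives 0.556349; window check -1.3 ≤ 0.556349 < -0.1 is false → out
[6] lift (8,8): star map gives 4.686292; window check -1.3 ≤ 4.686292 < -0.1 is false → out
[7] lift (5,-11): star map gives 9.556349; window check -1.3 ≤ 9.556349 < -0.1 is false → out
[8] lift (2,7): star map gives -0.899495; window check -1.3 ≤ -0.899495 < -0.1 is true → IN Λ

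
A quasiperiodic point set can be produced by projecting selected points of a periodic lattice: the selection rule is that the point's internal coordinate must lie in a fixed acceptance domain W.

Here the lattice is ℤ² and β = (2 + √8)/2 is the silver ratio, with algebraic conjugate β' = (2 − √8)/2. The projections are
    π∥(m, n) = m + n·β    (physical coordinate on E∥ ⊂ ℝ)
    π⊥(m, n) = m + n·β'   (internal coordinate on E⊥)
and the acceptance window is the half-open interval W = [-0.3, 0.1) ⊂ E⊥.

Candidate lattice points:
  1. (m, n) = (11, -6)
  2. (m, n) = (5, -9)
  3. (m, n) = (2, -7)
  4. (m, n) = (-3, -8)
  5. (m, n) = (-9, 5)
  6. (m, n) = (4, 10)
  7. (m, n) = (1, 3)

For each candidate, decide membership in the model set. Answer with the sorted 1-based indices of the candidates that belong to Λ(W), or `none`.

6, 7

β' = (2−√8)/2 ≈ -0.414214.
candidate 1: (m,n)=(11,-6) → π∥ = 11-6·β ≈ -3.485281, π⊥ = 11-6·β' ≈ 13.485281 ∉ [-0.3, 0.1) ⇒ out
candidate 2: (m,n)=(5,-9) → π∥ = 5-9·β ≈ -16.727922, π⊥ = 5-9·β' ≈ 8.727922 ∉ [-0.3, 0.1) ⇒ out
candidate 3: (m,n)=(2,-7) → π∥ = 2-7·β ≈ -14.899495, π⊥ = 2-7·β' ≈ 4.899495 ∉ [-0.3, 0.1) ⇒ out
candidate 4: (m,n)=(-3,-8) → π∥ = -3-8·β ≈ -22.313708, π⊥ = -3-8·β' ≈ 0.313708 ∉ [-0.3, 0.1) ⇒ out
candidate 5: (m,n)=(-9,5) → π∥ = -9+5·β ≈ 3.071068, π⊥ = -9+5·β' ≈ -11.071068 ∉ [-0.3, 0.1) ⇒ out
candidate 6: (m,n)=(4,10) → π∥ = 4+10·β ≈ 28.142136, π⊥ = 4+10·β' ≈ -0.142136 ∈ [-0.3, 0.1) ⇒ IN Λ
candidate 7: (m,n)=(1,3) → π∥ = 1+3·β ≈ 8.242641, π⊥ = 1+3·β' ≈ -0.242641 ∈ [-0.3, 0.1) ⇒ IN Λ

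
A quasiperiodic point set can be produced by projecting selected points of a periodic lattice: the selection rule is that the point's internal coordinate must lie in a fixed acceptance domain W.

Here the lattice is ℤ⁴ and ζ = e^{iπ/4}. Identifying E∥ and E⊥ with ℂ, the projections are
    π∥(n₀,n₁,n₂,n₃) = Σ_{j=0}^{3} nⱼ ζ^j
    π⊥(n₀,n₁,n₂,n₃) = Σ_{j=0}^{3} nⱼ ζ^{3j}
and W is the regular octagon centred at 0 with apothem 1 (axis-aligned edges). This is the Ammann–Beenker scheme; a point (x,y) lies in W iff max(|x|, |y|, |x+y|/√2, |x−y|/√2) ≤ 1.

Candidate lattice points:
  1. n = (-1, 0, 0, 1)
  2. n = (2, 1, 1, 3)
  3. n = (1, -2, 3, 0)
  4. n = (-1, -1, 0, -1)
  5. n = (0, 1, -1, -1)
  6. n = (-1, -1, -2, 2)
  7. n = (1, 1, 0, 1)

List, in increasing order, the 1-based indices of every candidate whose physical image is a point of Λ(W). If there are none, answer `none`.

With ζ = e^{iπ/4} the internal vectors are ζ^0,ζ^3,ζ^6,ζ^9.
candidate 1: n = (-1, 0, 0, 1) → π⊥ ≈ (-0.292893, +0.707107); max(|x|,|y|,|x±y|/√2) = 0.707107 ≤ 1 ⇒ ∈ W
candidate 2: n = (2, 1, 1, 3) → π⊥ ≈ (+3.414214, +1.828427); max(|x|,|y|,|x±y|/√2) = 3.707107 > 1 ⇒ ∉ W
candidate 3: n = (1, -2, 3, 0) → π⊥ ≈ (+2.414214, -4.414214); max(|x|,|y|,|x±y|/√2) = 4.828427 > 1 ⇒ ∉ W
candidate 4: n = (-1, -1, 0, -1) → π⊥ ≈ (-1.000000, -1.414214); max(|x|,|y|,|x±y|/√2) = 1.707107 > 1 ⇒ ∉ W
candidate 5: n = (0, 1, -1, -1) → π⊥ ≈ (-1.414214, +1.000000); max(|x|,|y|,|x±y|/√2) = 1.707107 > 1 ⇒ ∉ W
candidate 6: n = (-1, -1, -2, 2) → π⊥ ≈ (+1.121320, +2.707107); max(|x|,|y|,|x±y|/√2) = 2.707107 > 1 ⇒ ∉ W
candidate 7: n = (1, 1, 0, 1) → π⊥ ≈ (+1.000000, +1.414214); max(|x|,|y|,|x±y|/√2) = 1.707107 > 1 ⇒ ∉ W

1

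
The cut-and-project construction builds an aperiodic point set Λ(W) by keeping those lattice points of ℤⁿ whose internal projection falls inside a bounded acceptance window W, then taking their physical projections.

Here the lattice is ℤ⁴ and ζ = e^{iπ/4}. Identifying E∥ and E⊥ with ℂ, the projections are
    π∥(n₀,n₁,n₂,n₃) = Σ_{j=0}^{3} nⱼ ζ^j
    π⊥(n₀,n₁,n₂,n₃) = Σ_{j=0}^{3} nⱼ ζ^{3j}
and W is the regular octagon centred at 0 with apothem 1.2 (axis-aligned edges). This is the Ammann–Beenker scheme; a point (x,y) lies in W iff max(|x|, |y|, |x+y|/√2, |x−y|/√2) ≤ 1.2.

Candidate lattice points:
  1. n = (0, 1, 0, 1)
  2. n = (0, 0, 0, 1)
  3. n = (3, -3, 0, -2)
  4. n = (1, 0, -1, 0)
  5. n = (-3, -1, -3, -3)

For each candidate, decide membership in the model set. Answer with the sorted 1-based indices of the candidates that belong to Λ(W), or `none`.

2

Internal map: ζ^{3j} for j=0..3 gives (1,0), (−√2/2,√2/2), (0,−1), (√2/2,√2/2).
#1 (0, 1, 0, 1): internal (0.0000, 1.4142); octagon support 1.4142 vs apothem 1.2 → ∉ W
#2 (0, 0, 0, 1): internal (0.7071, 0.7071); octagon support 1.0000 vs apothem 1.2 → ∈ W
#3 (3, -3, 0, -2): internal (3.7071, -3.5355); octagon support 5.1213 vs apothem 1.2 → ∉ W
#4 (1, 0, -1, 0): internal (1.0000, 1.0000); octagon support 1.4142 vs apothem 1.2 → ∉ W
#5 (-3, -1, -3, -3): internal (-4.4142, 0.1716); octagon support 4.4142 vs apothem 1.2 → ∉ W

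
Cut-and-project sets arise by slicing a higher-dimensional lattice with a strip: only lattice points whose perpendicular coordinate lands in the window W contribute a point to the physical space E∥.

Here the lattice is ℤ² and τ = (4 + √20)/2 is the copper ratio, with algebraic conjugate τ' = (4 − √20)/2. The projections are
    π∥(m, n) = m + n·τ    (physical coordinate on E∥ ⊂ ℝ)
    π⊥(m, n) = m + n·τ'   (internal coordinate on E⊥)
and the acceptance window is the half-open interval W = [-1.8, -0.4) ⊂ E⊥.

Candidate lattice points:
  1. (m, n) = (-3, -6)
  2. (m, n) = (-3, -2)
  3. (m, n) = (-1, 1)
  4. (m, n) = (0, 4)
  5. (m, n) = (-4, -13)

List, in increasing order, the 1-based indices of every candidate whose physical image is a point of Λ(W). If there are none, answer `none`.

1, 3, 4, 5

Numerically τ ≈ 4.236068 and τ' = −1/τ ≈ -0.236068.
[1] lift (-3,-6): star map gives -1.583592; window check -1.8 ≤ -1.583592 < -0.4 is true → IN Λ
[2] lift (-3,-2): star map gives -2.527864; window check -1.8 ≤ -2.527864 < -0.4 is false → out
[3] lift (-1,1): star map gives -1.236068; window check -1.8 ≤ -1.236068 < -0.4 is true → IN Λ
[4] lift (0,4): star map gives -0.944272; window check -1.8 ≤ -0.944272 < -0.4 is true → IN Λ
[5] lift (-4,-13): star map gives -0.931116; window check -1.8 ≤ -0.931116 < -0.4 is true → IN Λ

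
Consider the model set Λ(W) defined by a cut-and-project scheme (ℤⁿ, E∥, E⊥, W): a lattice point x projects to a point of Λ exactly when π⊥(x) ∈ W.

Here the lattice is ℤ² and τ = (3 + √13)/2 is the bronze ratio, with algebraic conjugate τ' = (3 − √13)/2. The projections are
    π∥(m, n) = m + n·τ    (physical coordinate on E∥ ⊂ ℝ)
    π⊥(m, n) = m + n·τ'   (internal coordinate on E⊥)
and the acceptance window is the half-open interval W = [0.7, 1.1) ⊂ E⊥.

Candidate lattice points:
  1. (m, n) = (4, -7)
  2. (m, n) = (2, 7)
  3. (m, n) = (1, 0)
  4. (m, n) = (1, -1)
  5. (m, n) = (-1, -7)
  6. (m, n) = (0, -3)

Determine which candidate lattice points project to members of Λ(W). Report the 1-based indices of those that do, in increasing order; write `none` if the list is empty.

3, 6

Compute τ' = (3−√13)/2 = -0.30278, so π⊥(m,n) = m -0.30278·n.
candidate 1: (m,n)=(4,-7) → π∥ = 4-7·τ ≈ -19.11943, π⊥ = 4-7·τ' ≈ 6.11943 ∉ [0.7, 1.1) ⇒ out
candidate 2: (m,n)=(2,7) → π∥ = 2+7·τ ≈ 25.11943, π⊥ = 2+7·τ' ≈ -0.11943 ∉ [0.7, 1.1) ⇒ out
candidate 3: (m,n)=(1,0) → π∥ = 1+0·τ ≈ 1.00000, π⊥ = 1+0·τ' ≈ 1.00000 ∈ [0.7, 1.1) ⇒ IN Λ
candidate 4: (m,n)=(1,-1) → π∥ = 1-1·τ ≈ -2.30278, π⊥ = 1-1·τ' ≈ 1.30278 ∉ [0.7, 1.1) ⇒ out
candidate 5: (m,n)=(-1,-7) → π∥ = -1-7·τ ≈ -24.11943, π⊥ = -1-7·τ' ≈ 1.11943 ∉ [0.7, 1.1) ⇒ out
candidate 6: (m,n)=(0,-3) → π∥ = 0-3·τ ≈ -9.90833, π⊥ = 0-3·τ' ≈ 0.90833 ∈ [0.7, 1.1) ⇒ IN Λ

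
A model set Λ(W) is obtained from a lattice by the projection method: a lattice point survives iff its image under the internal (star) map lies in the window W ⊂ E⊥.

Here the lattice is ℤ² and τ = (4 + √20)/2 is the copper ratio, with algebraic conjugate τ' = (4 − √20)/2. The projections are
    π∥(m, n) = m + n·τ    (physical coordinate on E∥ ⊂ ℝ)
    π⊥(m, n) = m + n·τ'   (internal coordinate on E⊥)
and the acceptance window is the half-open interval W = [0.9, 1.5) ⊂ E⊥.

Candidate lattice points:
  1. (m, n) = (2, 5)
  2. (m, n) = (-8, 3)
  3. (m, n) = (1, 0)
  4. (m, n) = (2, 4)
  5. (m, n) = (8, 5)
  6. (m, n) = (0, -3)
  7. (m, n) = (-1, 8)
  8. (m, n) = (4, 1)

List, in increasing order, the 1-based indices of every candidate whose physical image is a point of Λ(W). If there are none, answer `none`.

Compute τ' = (4−√20)/2 = -0.23607, so π⊥(m,n) = m -0.23607·n.
candidate 1: (m,n)=(2,5) → π∥ = 2+5·τ ≈ 23.18034, π⊥ = 2+5·τ' ≈ 0.81966 ∉ [0.9, 1.5) ⇒ out
candidate 2: (m,n)=(-8,3) → π∥ = -8+3·τ ≈ 4.70820, π⊥ = -8+3·τ' ≈ -8.70820 ∉ [0.9, 1.5) ⇒ out
candidate 3: (m,n)=(1,0) → π∥ = 1+0·τ ≈ 1.00000, π⊥ = 1+0·τ' ≈ 1.00000 ∈ [0.9, 1.5) ⇒ IN Λ
candidate 4: (m,n)=(2,4) → π∥ = 2+4·τ ≈ 18.94427, π⊥ = 2+4·τ' ≈ 1.05573 ∈ [0.9, 1.5) ⇒ IN Λ
candidate 5: (m,n)=(8,5) → π∥ = 8+5·τ ≈ 29.18034, π⊥ = 8+5·τ' ≈ 6.81966 ∉ [0.9, 1.5) ⇒ out
candidate 6: (m,n)=(0,-3) → π∥ = 0-3·τ ≈ -12.70820, π⊥ = 0-3·τ' ≈ 0.70820 ∉ [0.9, 1.5) ⇒ out
candidate 7: (m,n)=(-1,8) → π∥ = -1+8·τ ≈ 32.88854, π⊥ = -1+8·τ' ≈ -2.88854 ∉ [0.9, 1.5) ⇒ out
candidate 8: (m,n)=(4,1) → π∥ = 4+1·τ ≈ 8.23607, π⊥ = 4+1·τ' ≈ 3.76393 ∉ [0.9, 1.5) ⇒ out

3, 4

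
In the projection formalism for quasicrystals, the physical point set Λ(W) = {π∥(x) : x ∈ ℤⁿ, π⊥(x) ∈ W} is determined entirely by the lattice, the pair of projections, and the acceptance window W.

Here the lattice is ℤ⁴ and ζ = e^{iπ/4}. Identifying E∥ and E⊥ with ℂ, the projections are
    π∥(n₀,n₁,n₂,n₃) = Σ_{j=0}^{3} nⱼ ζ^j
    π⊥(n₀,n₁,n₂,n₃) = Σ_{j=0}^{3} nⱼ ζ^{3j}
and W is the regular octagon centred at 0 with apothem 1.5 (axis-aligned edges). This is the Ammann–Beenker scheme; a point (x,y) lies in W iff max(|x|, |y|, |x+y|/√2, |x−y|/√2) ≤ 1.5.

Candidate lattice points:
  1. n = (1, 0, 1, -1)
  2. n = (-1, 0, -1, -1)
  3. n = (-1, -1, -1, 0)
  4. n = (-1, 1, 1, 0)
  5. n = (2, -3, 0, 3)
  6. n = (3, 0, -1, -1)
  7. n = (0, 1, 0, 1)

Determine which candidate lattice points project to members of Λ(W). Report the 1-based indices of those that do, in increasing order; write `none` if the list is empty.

Internal map: ζ^{3j} for j=0..3 gives (1,0), (−√2/2,√2/2), (0,−1), (√2/2,√2/2).
candidate 1: n = (1, 0, 1, -1) → π⊥ ≈ (+0.292893, -1.707107); max(|x|,|y|,|x±y|/√2) = 1.707107 > 1.5 ⇒ ∉ W
candidate 2: n = (-1, 0, -1, -1) → π⊥ ≈ (-1.707107, +0.292893); max(|x|,|y|,|x±y|/√2) = 1.707107 > 1.5 ⇒ ∉ W
candidate 3: n = (-1, -1, -1, 0) → π⊥ ≈ (-0.292893, +0.292893); max(|x|,|y|,|x±y|/√2) = 0.414214 ≤ 1.5 ⇒ ∈ W
candidate 4: n = (-1, 1, 1, 0) → π⊥ ≈ (-1.707107, -0.292893); max(|x|,|y|,|x±y|/√2) = 1.707107 > 1.5 ⇒ ∉ W
candidate 5: n = (2, -3, 0, 3) → π⊥ ≈ (+6.242641, +0.000000); max(|x|,|y|,|x±y|/√2) = 6.242641 > 1.5 ⇒ ∉ W
candidate 6: n = (3, 0, -1, -1) → π⊥ ≈ (+2.292893, +0.292893); max(|x|,|y|,|x±y|/√2) = 2.292893 > 1.5 ⇒ ∉ W
candidate 7: n = (0, 1, 0, 1) → π⊥ ≈ (+0.000000, +1.414214); max(|x|,|y|,|x±y|/√2) = 1.414214 ≤ 1.5 ⇒ ∈ W

3, 7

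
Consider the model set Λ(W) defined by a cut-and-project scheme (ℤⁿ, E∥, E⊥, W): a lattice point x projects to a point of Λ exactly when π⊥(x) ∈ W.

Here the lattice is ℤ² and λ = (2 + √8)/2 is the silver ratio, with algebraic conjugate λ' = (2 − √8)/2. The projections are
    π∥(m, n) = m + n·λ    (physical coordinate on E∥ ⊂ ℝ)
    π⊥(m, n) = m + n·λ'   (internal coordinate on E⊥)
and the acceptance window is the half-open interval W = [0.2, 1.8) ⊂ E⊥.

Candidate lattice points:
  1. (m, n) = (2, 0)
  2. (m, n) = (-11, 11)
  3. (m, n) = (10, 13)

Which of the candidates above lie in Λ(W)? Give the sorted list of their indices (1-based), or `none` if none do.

none

λ' = (2−√8)/2 ≈ -0.41421.
[1] lift (2,0): star map gives 2.00000; window check 0.2 ≤ 2.00000 < 1.8 is false → out
[2] lift (-11,11): star map gives -15.55635; window check 0.2 ≤ -15.55635 < 1.8 is false → out
[3] lift (10,13): star map gives 4.61522; window check 0.2 ≤ 4.61522 < 1.8 is false → out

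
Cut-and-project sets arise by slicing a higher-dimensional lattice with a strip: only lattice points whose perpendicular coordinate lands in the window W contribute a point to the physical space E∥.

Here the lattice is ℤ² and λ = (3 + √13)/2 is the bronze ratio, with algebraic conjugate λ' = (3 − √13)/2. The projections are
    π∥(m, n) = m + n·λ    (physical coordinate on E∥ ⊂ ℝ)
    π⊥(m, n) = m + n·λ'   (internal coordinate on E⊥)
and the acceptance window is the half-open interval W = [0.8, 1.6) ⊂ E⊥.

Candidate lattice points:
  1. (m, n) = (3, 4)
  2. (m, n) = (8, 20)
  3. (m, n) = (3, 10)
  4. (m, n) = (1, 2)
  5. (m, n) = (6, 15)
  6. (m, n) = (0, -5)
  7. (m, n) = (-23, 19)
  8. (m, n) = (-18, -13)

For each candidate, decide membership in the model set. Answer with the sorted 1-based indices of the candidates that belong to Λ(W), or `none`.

5, 6

λ' = (3−√13)/2 ≈ -0.302776.
#1 (3,4): internal coord 3 + (4)·λ' = +1.788897; +1.788897 ∉ [0.8, 1.6) → out
#2 (8,20): internal coord 8 + (20)·λ' = +1.944487; +1.944487 ∉ [0.8, 1.6) → out
#3 (3,10): internal coord 3 + (10)·λ' = -0.027756; -0.027756 ∉ [0.8, 1.6) → out
#4 (1,2): internal coord 1 + (2)·λ' = +0.394449; +0.394449 ∉ [0.8, 1.6) → out
#5 (6,15): internal coord 6 + (15)·λ' = +1.458365; +1.458365 ∈ [0.8, 1.6) → IN Λ
#6 (0,-5): internal coord 0 + (-5)·λ' = +1.513878; +1.513878 ∈ [0.8, 1.6) → IN Λ
#7 (-23,19): internal coord -23 + (19)·λ' = -28.752737; -28.752737 ∉ [0.8, 1.6) → out
#8 (-18,-13): internal coord -18 + (-13)·λ' = -14.063917; -14.063917 ∉ [0.8, 1.6) → out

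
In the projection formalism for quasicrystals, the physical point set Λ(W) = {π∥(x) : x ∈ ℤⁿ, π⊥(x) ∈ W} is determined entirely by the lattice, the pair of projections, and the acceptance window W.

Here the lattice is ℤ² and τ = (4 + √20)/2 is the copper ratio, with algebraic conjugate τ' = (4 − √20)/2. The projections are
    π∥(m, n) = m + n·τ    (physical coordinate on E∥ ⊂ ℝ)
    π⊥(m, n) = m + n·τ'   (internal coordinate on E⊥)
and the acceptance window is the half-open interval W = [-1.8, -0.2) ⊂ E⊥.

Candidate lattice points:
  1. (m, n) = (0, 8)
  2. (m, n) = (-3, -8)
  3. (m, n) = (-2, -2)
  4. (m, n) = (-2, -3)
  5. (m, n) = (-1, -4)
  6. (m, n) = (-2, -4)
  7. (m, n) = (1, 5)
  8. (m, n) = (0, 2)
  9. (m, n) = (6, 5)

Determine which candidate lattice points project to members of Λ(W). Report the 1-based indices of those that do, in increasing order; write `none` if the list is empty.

2, 3, 4, 6, 8

Numerically τ ≈ 4.236068 and τ' = −1/τ ≈ -0.236068.
[1] lift (0,8): star map gives -1.888544; window check -1.8 ≤ -1.888544 < -0.2 is false → out
[2] lift (-3,-8): star map gives -1.111456; window check -1.8 ≤ -1.111456 < -0.2 is true → IN Λ
[3] lift (-2,-2): star map gives -1.527864; window check -1.8 ≤ -1.527864 < -0.2 is true → IN Λ
[4] lift (-2,-3): star map gives -1.291796; window check -1.8 ≤ -1.291796 < -0.2 is true → IN Λ
[5] lift (-1,-4): star map gives -0.055728; window check -1.8 ≤ -0.055728 < -0.2 is false → out
[6] lift (-2,-4): star map gives -1.055728; window check -1.8 ≤ -1.055728 < -0.2 is true → IN Λ
[7] lift (1,5): star map gives -0.180340; window check -1.8 ≤ -0.180340 < -0.2 is false → out
[8] lift (0,2): star map gives -0.472136; window check -1.8 ≤ -0.472136 < -0.2 is true → IN Λ
[9] lift (6,5): star map gives 4.819660; window check -1.8 ≤ 4.819660 < -0.2 is false → out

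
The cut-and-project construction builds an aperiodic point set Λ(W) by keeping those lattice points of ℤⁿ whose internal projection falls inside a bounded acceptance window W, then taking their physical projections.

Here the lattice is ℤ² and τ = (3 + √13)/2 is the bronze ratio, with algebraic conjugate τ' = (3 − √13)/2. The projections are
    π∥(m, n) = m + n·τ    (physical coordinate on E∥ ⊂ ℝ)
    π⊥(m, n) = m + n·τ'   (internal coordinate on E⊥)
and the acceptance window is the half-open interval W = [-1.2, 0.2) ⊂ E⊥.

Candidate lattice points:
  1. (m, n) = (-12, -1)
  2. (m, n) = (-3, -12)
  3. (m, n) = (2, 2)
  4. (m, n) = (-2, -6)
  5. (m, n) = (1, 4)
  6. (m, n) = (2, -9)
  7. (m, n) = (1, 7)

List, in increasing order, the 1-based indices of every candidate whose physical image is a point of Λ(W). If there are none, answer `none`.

4, 5, 7

Compute τ' = (3−√13)/2 = -0.30278, so π⊥(m,n) = m -0.30278·n.
candidate 1: (m,n)=(-12,-1) → π∥ = -12-1·τ ≈ -15.30278, π⊥ = -12-1·τ' ≈ -11.69722 ∉ [-1.2, 0.2) ⇒ out
candidate 2: (m,n)=(-3,-12) → π∥ = -3-12·τ ≈ -42.63331, π⊥ = -3-12·τ' ≈ 0.63331 ∉ [-1.2, 0.2) ⇒ out
candidate 3: (m,n)=(2,2) → π∥ = 2+2·τ ≈ 8.60555, π⊥ = 2+2·τ' ≈ 1.39445 ∉ [-1.2, 0.2) ⇒ out
candidate 4: (m,n)=(-2,-6) → π∥ = -2-6·τ ≈ -21.81665, π⊥ = -2-6·τ' ≈ -0.18335 ∈ [-1.2, 0.2) ⇒ IN Λ
candidate 5: (m,n)=(1,4) → π∥ = 1+4·τ ≈ 14.21110, π⊥ = 1+4·τ' ≈ -0.21110 ∈ [-1.2, 0.2) ⇒ IN Λ
candidate 6: (m,n)=(2,-9) → π∥ = 2-9·τ ≈ -27.72498, π⊥ = 2-9·τ' ≈ 4.72498 ∉ [-1.2, 0.2) ⇒ out
candidate 7: (m,n)=(1,7) → π∥ = 1+7·τ ≈ 24.11943, π⊥ = 1+7·τ' ≈ -1.11943 ∈ [-1.2, 0.2) ⇒ IN Λ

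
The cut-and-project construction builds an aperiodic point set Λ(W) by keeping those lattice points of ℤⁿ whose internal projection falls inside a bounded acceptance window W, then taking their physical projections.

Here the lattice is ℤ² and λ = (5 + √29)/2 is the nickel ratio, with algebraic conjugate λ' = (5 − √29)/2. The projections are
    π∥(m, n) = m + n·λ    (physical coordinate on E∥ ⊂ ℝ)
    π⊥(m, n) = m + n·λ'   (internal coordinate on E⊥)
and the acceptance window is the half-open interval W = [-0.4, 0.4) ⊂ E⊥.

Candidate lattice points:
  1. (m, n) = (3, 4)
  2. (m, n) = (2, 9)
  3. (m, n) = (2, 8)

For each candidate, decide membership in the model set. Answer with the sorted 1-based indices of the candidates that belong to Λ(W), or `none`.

Numerically λ ≈ 5.1926 and λ' = −1/λ ≈ -0.1926.
#1 (3,4): internal coord 3 + (4)·λ' = +2.2297; +2.2297 ∉ [-0.4, 0.4) → out
#2 (2,9): internal coord 2 + (9)·λ' = +0.2668; +0.2668 ∈ [-0.4, 0.4) → IN Λ
#3 (2,8): internal coord 2 + (8)·λ' = +0.4593; +0.4593 ∉ [-0.4, 0.4) → out

2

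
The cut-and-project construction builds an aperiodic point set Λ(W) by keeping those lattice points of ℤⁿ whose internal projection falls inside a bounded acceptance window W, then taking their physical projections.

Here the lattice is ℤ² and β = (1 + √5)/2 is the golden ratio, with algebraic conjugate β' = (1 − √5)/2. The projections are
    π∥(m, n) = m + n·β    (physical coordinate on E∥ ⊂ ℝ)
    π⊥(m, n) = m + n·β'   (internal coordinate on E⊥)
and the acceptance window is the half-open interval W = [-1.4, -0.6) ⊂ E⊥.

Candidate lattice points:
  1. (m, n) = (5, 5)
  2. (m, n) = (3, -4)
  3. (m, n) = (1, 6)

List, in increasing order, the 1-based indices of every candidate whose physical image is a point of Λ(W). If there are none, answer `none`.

none

Compute β' = (1−√5)/2 = -0.6180, so π⊥(m,n) = m -0.6180·n.
#1 (5,5): internal coord 5 + (5)·β' = +1.9098; +1.9098 ∉ [-1.4, -0.6) → out
#2 (3,-4): internal coord 3 + (-4)·β' = +5.4721; +5.4721 ∉ [-1.4, -0.6) → out
#3 (1,6): internal coord 1 + (6)·β' = -2.7082; -2.7082 ∉ [-1.4, -0.6) → out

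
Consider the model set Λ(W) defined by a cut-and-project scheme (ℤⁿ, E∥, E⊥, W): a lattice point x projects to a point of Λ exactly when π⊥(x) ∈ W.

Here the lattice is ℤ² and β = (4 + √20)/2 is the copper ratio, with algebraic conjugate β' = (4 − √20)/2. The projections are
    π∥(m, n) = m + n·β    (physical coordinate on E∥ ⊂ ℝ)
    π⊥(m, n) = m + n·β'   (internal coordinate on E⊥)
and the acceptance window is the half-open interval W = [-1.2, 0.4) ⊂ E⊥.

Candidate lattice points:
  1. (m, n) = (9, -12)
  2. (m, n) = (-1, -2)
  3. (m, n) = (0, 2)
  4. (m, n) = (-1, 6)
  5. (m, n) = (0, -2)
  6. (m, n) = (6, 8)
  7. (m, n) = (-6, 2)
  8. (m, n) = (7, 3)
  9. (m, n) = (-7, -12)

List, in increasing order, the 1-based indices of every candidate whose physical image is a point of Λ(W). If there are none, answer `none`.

2, 3

Numerically β ≈ 4.236068 and β' = −1/β ≈ -0.236068.
#1 (9,-12): internal coord 9 + (-12)·β' = +11.832816; +11.832816 ∉ [-1.2, 0.4) → out
#2 (-1,-2): internal coord -1 + (-2)·β' = -0.527864; -0.527864 ∈ [-1.2, 0.4) → IN Λ
#3 (0,2): internal coord 0 + (2)·β' = -0.472136; -0.472136 ∈ [-1.2, 0.4) → IN Λ
#4 (-1,6): internal coord -1 + (6)·β' = -2.416408; -2.416408 ∉ [-1.2, 0.4) → out
#5 (0,-2): internal coord 0 + (-2)·β' = +0.472136; +0.472136 ∉ [-1.2, 0.4) → out
#6 (6,8): internal coord 6 + (8)·β' = +4.111456; +4.111456 ∉ [-1.2, 0.4) → out
#7 (-6,2): internal coord -6 + (2)·β' = -6.472136; -6.472136 ∉ [-1.2, 0.4) → out
#8 (7,3): internal coord 7 + (3)·β' = +6.291796; +6.291796 ∉ [-1.2, 0.4) → out
#9 (-7,-12): internal coord -7 + (-12)·β' = -4.167184; -4.167184 ∉ [-1.2, 0.4) → out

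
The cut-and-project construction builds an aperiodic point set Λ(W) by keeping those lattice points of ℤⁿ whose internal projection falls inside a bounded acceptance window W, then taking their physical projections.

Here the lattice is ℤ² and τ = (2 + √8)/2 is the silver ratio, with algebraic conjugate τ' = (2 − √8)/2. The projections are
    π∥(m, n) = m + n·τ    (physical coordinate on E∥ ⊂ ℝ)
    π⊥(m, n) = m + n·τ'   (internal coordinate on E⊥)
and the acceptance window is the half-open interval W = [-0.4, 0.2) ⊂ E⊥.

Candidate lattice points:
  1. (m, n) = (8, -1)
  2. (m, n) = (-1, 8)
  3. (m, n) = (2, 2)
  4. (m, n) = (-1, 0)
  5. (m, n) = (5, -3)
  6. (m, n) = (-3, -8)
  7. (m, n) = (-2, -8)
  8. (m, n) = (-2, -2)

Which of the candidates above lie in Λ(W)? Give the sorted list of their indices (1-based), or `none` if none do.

none

Numerically τ ≈ 2.414214 and τ' = −1/τ ≈ -0.414214.
#1 (8,-1): internal coord 8 + (-1)·τ' = +8.414214; +8.414214 ∉ [-0.4, 0.2) → out
#2 (-1,8): internal coord -1 + (8)·τ' = -4.313708; -4.313708 ∉ [-0.4, 0.2) → out
#3 (2,2): internal coord 2 + (2)·τ' = +1.171573; +1.171573 ∉ [-0.4, 0.2) → out
#4 (-1,0): internal coord -1 + (0)·τ' = -1.000000; -1.000000 ∉ [-0.4, 0.2) → out
#5 (5,-3): internal coord 5 + (-3)·τ' = +6.242641; +6.242641 ∉ [-0.4, 0.2) → out
#6 (-3,-8): internal coord -3 + (-8)·τ' = +0.313708; +0.313708 ∉ [-0.4, 0.2) → out
#7 (-2,-8): internal coord -2 + (-8)·τ' = +1.313708; +1.313708 ∉ [-0.4, 0.2) → out
#8 (-2,-2): internal coord -2 + (-2)·τ' = -1.171573; -1.171573 ∉ [-0.4, 0.2) → out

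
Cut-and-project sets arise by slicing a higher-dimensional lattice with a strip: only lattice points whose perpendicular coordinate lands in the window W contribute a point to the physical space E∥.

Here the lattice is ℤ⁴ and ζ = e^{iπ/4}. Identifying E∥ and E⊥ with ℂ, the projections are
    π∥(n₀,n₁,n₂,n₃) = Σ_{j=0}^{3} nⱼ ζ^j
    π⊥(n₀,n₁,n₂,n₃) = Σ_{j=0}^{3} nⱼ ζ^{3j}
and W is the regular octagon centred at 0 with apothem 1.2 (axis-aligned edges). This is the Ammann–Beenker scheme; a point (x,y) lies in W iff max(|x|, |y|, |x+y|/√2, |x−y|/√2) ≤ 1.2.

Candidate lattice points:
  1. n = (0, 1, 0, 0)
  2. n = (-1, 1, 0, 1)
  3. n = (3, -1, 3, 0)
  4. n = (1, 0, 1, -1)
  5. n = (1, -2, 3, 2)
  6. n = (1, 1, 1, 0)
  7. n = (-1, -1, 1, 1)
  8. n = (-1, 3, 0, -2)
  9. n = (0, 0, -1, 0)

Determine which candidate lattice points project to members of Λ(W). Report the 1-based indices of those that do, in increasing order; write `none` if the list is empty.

With ζ = e^{iπ/4} the internal vectors are ζ^0,ζ^3,ζ^6,ζ^9.
candidate 1: n = (0, 1, 0, 0) → π⊥ ≈ (-0.707107, +0.707107); max(|x|,|y|,|x±y|/√2) = 1.000000 ≤ 1.2 ⇒ ∈ W
candidate 2: n = (-1, 1, 0, 1) → π⊥ ≈ (-1.000000, +1.414214); max(|x|,|y|,|x±y|/√2) = 1.707107 > 1.2 ⇒ ∉ W
candidate 3: n = (3, -1, 3, 0) → π⊥ ≈ (+3.707107, -3.707107); max(|x|,|y|,|x±y|/√2) = 5.242641 > 1.2 ⇒ ∉ W
candidate 4: n = (1, 0, 1, -1) → π⊥ ≈ (+0.292893, -1.707107); max(|x|,|y|,|x±y|/√2) = 1.707107 > 1.2 ⇒ ∉ W
candidate 5: n = (1, -2, 3, 2) → π⊥ ≈ (+3.828427, -3.000000); max(|x|,|y|,|x±y|/√2) = 4.828427 > 1.2 ⇒ ∉ W
candidate 6: n = (1, 1, 1, 0) → π⊥ ≈ (+0.292893, -0.292893); max(|x|,|y|,|x±y|/√2) = 0.414214 ≤ 1.2 ⇒ ∈ W
candidate 7: n = (-1, -1, 1, 1) → π⊥ ≈ (+0.414214, -1.000000); max(|x|,|y|,|x±y|/√2) = 1.000000 ≤ 1.2 ⇒ ∈ W
candidate 8: n = (-1, 3, 0, -2) → π⊥ ≈ (-4.535534, +0.707107); max(|x|,|y|,|x±y|/√2) = 4.535534 > 1.2 ⇒ ∉ W
candidate 9: n = (0, 0, -1, 0) → π⊥ ≈ (+0.000000, +1.000000); max(|x|,|y|,|x±y|/√2) = 1.000000 ≤ 1.2 ⇒ ∈ W

1, 6, 7, 9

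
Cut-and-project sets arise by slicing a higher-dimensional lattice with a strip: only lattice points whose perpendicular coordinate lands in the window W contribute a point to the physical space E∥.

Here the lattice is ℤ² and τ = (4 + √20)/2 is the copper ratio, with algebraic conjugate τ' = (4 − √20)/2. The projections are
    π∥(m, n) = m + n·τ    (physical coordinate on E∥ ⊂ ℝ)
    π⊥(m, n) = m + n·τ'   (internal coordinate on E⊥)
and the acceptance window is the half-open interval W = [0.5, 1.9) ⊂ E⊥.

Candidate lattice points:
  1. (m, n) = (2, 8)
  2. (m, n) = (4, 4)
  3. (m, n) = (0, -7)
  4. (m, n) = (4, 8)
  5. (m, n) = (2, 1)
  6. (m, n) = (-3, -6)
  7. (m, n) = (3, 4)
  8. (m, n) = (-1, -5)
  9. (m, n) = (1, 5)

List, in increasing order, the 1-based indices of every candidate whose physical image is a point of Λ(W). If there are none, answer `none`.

3, 5

τ' = (4−√20)/2 ≈ -0.2361.
candidate 1: (m,n)=(2,8) → π∥ = 2+8·τ ≈ 35.8885, π⊥ = 2+8·τ' ≈ 0.1115 ∉ [0.5, 1.9) ⇒ out
candidate 2: (m,n)=(4,4) → π∥ = 4+4·τ ≈ 20.9443, π⊥ = 4+4·τ' ≈ 3.0557 ∉ [0.5, 1.9) ⇒ out
candidate 3: (m,n)=(0,-7) → π∥ = 0-7·τ ≈ -29.6525, π⊥ = 0-7·τ' ≈ 1.6525 ∈ [0.5, 1.9) ⇒ IN Λ
candidate 4: (m,n)=(4,8) → π∥ = 4+8·τ ≈ 37.8885, π⊥ = 4+8·τ' ≈ 2.1115 ∉ [0.5, 1.9) ⇒ out
candidate 5: (m,n)=(2,1) → π∥ = 2+1·τ ≈ 6.2361, π⊥ = 2+1·τ' ≈ 1.7639 ∈ [0.5, 1.9) ⇒ IN Λ
candidate 6: (m,n)=(-3,-6) → π∥ = -3-6·τ ≈ -28.4164, π⊥ = -3-6·τ' ≈ -1.5836 ∉ [0.5, 1.9) ⇒ out
candidate 7: (m,n)=(3,4) → π∥ = 3+4·τ ≈ 19.9443, π⊥ = 3+4·τ' ≈ 2.0557 ∉ [0.5, 1.9) ⇒ out
candidate 8: (m,n)=(-1,-5) → π∥ = -1-5·τ ≈ -22.1803, π⊥ = -1-5·τ' ≈ 0.1803 ∉ [0.5, 1.9) ⇒ out
candidate 9: (m,n)=(1,5) → π∥ = 1+5·τ ≈ 22.1803, π⊥ = 1+5·τ' ≈ -0.1803 ∉ [0.5, 1.9) ⇒ out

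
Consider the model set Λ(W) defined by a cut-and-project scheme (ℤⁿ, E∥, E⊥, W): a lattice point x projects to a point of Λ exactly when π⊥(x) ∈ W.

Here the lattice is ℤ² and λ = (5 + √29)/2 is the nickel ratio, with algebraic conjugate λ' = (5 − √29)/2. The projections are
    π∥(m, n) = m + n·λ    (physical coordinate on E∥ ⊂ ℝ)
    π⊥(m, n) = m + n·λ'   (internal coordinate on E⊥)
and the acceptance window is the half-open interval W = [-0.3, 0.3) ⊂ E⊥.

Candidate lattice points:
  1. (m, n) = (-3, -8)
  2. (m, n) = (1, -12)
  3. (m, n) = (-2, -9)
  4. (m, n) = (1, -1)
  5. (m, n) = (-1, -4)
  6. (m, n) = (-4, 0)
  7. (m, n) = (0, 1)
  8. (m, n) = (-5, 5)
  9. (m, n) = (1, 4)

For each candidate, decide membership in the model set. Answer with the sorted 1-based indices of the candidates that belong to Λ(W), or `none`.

3, 5, 7, 9

Numerically λ ≈ 5.19258 and λ' = −1/λ ≈ -0.19258.
[1] lift (-3,-8): star map gives -1.45934; window check -0.3 ≤ -1.45934 < 0.3 is false → out
[2] lift (1,-12): star map gives 3.31099; window check -0.3 ≤ 3.31099 < 0.3 is false → out
[3] lift (-2,-9): star map gives -0.26676; window check -0.3 ≤ -0.26676 < 0.3 is true → IN Λ
[4] lift (1,-1): star map gives 1.19258; window check -0.3 ≤ 1.19258 < 0.3 is false → out
[5] lift (-1,-4): star map gives -0.22967; window check -0.3 ≤ -0.22967 < 0.3 is true → IN Λ
[6] lift (-4,0): star map gives -4.00000; window check -0.3 ≤ -4.00000 < 0.3 is false → out
[7] lift (0,1): star map gives -0.19258; window check -0.3 ≤ -0.19258 < 0.3 is true → IN Λ
[8] lift (-5,5): star map gives -5.96291; window check -0.3 ≤ -5.96291 < 0.3 is false → out
[9] lift (1,4): star map gives 0.22967; window check -0.3 ≤ 0.22967 < 0.3 is true → IN Λ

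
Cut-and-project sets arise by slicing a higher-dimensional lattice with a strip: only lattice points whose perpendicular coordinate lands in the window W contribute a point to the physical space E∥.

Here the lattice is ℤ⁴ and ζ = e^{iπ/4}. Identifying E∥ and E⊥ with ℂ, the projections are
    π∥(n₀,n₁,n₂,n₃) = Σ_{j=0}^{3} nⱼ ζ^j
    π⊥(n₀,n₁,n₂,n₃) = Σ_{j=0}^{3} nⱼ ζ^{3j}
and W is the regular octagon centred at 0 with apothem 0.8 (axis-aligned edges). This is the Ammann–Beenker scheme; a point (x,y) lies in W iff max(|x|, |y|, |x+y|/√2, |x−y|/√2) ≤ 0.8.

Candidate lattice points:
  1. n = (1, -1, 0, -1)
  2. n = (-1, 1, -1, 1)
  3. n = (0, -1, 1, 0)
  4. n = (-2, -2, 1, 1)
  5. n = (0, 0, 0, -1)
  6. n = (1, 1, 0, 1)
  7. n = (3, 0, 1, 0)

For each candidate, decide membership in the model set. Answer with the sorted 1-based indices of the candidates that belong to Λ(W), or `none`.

none

π⊥(n) = n₀ + n₁ζ³ + n₂ζ⁶ + n₃ζ⁹ where ζ = e^{iπ/4}.
candidate 1: n = (1, -1, 0, -1) → π⊥ ≈ (+1.00000, -1.41421); max(|x|,|y|,|x±y|/√2) = 1.70711 > 0.8 ⇒ ∉ W
candidate 2: n = (-1, 1, -1, 1) → π⊥ ≈ (-1.00000, +2.41421); max(|x|,|y|,|x±y|/√2) = 2.41421 > 0.8 ⇒ ∉ W
candidate 3: n = (0, -1, 1, 0) → π⊥ ≈ (+0.70711, -1.70711); max(|x|,|y|,|x±y|/√2) = 1.70711 > 0.8 ⇒ ∉ W
candidate 4: n = (-2, -2, 1, 1) → π⊥ ≈ (+0.12132, -1.70711); max(|x|,|y|,|x±y|/√2) = 1.70711 > 0.8 ⇒ ∉ W
candidate 5: n = (0, 0, 0, -1) → π⊥ ≈ (-0.70711, -0.70711); max(|x|,|y|,|x±y|/√2) = 1.00000 > 0.8 ⇒ ∉ W
candidate 6: n = (1, 1, 0, 1) → π⊥ ≈ (+1.00000, +1.41421); max(|x|,|y|,|x±y|/√2) = 1.70711 > 0.8 ⇒ ∉ W
candidate 7: n = (3, 0, 1, 0) → π⊥ ≈ (+3.00000, -1.00000); max(|x|,|y|,|x±y|/√2) = 3.00000 > 0.8 ⇒ ∉ W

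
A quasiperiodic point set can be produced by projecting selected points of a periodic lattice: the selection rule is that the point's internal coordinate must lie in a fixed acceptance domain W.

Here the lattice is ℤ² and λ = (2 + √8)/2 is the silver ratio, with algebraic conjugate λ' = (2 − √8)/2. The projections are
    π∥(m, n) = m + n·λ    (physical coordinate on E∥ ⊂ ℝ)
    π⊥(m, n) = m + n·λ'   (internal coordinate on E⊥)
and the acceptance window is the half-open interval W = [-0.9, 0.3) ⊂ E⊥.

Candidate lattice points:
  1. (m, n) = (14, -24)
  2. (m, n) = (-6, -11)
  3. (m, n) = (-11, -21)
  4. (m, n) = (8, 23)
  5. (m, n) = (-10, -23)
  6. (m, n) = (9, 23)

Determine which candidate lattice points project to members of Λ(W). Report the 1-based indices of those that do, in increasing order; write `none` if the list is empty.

λ' = (2−√8)/2 ≈ -0.414214.
[1] lift (14,-24): star map gives 23.941125; window check -0.9 ≤ 23.941125 < 0.3 is false → out
[2] lift (-6,-11): star map gives -1.443651; window check -0.9 ≤ -1.443651 < 0.3 is false → out
[3] lift (-11,-21): star map gives -2.301515; window check -0.9 ≤ -2.301515 < 0.3 is false → out
[4] lift (8,23): star map gives -1.526912; window check -0.9 ≤ -1.526912 < 0.3 is false → out
[5] lift (-10,-23): star map gives -0.473088; window check -0.9 ≤ -0.473088 < 0.3 is true → IN Λ
[6] lift (9,23): star map gives -0.526912; window check -0.9 ≤ -0.526912 < 0.3 is true → IN Λ

5, 6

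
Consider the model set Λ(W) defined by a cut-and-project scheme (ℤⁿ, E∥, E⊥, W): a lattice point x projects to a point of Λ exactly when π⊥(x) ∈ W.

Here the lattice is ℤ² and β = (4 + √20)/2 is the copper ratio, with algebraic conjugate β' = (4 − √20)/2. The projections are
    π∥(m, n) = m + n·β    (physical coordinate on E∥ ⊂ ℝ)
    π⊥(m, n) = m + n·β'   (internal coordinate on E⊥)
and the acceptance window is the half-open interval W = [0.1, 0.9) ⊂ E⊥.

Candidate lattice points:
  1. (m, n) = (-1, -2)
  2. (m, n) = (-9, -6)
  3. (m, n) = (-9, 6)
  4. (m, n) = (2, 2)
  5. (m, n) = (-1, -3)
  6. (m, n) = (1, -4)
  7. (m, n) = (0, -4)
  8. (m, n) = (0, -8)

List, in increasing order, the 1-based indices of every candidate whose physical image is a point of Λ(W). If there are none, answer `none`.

none

Compute β' = (4−√20)/2 = -0.2361, so π⊥(m,n) = m -0.2361·n.
[1] lift (-1,-2): star map gives -0.5279; window check 0.1 ≤ -0.5279 < 0.9 is false → out
[2] lift (-9,-6): star map gives -7.5836; window check 0.1 ≤ -7.5836 < 0.9 is false → out
[3] lift (-9,6): star map gives -10.4164; window check 0.1 ≤ -10.4164 < 0.9 is false → out
[4] lift (2,2): star map gives 1.5279; window check 0.1 ≤ 1.5279 < 0.9 is false → out
[5] lift (-1,-3): star map gives -0.2918; window check 0.1 ≤ -0.2918 < 0.9 is false → out
[6] lift (1,-4): star map gives 1.9443; window check 0.1 ≤ 1.9443 < 0.9 is false → out
[7] lift (0,-4): star map gives 0.9443; window check 0.1 ≤ 0.9443 < 0.9 is false → out
[8] lift (0,-8): star map gives 1.8885; window check 0.1 ≤ 1.8885 < 0.9 is false → out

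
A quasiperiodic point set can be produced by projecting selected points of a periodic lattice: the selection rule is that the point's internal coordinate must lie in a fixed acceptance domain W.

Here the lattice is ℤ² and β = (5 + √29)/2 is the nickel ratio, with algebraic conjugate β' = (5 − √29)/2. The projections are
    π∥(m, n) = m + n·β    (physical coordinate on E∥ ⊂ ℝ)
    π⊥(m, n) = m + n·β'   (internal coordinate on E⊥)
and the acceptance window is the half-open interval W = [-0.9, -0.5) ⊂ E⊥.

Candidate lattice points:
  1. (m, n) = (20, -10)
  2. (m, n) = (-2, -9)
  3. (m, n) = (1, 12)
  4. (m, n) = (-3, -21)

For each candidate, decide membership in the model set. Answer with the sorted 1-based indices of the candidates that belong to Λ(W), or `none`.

β' = (5−√29)/2 ≈ -0.192582.
[1] lift (20,-10): star map gives 21.925824; window check -0.9 ≤ 21.925824 < -0.5 is false → out
[2] lift (-2,-9): star map gives -0.266758; window check -0.9 ≤ -0.266758 < -0.5 is false → out
[3] lift (1,12): star map gives -1.310989; window check -0.9 ≤ -1.310989 < -0.5 is false → out
[4] lift (-3,-21): star map gives 1.044230; window check -0.9 ≤ 1.044230 < -0.5 is false → out

none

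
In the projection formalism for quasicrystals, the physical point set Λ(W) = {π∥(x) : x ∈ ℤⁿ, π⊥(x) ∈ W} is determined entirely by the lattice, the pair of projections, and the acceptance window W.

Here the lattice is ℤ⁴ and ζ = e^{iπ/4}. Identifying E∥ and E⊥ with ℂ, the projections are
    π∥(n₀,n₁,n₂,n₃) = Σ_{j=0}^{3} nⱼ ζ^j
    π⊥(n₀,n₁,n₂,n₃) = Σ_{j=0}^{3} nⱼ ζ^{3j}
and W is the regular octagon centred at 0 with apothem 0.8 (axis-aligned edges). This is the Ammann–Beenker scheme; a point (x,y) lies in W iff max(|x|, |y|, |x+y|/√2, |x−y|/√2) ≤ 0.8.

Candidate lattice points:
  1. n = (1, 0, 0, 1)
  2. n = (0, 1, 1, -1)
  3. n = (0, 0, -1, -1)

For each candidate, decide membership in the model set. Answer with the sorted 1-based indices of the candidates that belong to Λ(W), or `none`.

3

With ζ = e^{iπ/4} the internal vectors are ζ^0,ζ^3,ζ^6,ζ^9.
#1 (1, 0, 0, 1): internal (1.7071, 0.7071); octagon support 1.7071 vs apothem 0.8 → ∉ W
#2 (0, 1, 1, -1): internal (-1.4142, -1.0000); octagon support 1.7071 vs apothem 0.8 → ∉ W
#3 (0, 0, -1, -1): internal (-0.7071, 0.2929); octagon support 0.7071 vs apothem 0.8 → ∈ W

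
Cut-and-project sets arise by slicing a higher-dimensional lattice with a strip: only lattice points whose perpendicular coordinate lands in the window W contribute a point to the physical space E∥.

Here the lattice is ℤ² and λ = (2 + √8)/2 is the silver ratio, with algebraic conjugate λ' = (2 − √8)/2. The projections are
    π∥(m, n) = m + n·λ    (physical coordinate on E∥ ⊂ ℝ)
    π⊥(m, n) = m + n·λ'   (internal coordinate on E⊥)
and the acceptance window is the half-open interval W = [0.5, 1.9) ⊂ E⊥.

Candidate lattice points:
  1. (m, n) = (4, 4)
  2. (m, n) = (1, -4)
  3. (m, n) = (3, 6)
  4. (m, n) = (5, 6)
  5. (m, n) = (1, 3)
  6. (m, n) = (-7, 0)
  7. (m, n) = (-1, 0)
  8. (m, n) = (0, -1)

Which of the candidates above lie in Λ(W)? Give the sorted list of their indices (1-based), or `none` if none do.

3

Numerically λ ≈ 2.41421 and λ' = −1/λ ≈ -0.41421.
#1 (4,4): internal coord 4 + (4)·λ' = +2.34315; +2.34315 ∉ [0.5, 1.9) → out
#2 (1,-4): internal coord 1 + (-4)·λ' = +2.65685; +2.65685 ∉ [0.5, 1.9) → out
#3 (3,6): internal coord 3 + (6)·λ' = +0.51472; +0.51472 ∈ [0.5, 1.9) → IN Λ
#4 (5,6): internal coord 5 + (6)·λ' = +2.51472; +2.51472 ∉ [0.5, 1.9) → out
#5 (1,3): internal coord 1 + (3)·λ' = -0.24264; -0.24264 ∉ [0.5, 1.9) → out
#6 (-7,0): internal coord -7 + (0)·λ' = -7.00000; -7.00000 ∉ [0.5, 1.9) → out
#7 (-1,0): internal coord -1 + (0)·λ' = -1.00000; -1.00000 ∉ [0.5, 1.9) → out
#8 (0,-1): internal coord 0 + (-1)·λ' = +0.41421; +0.41421 ∉ [0.5, 1.9) → out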